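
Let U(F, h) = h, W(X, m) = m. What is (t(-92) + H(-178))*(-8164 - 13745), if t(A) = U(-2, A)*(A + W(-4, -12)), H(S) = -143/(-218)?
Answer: -419279367/2 ≈ -2.0964e+8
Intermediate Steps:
H(S) = 143/218 (H(S) = -143*(-1/218) = 143/218)
t(A) = A*(-12 + A) (t(A) = A*(A - 12) = A*(-12 + A))
(t(-92) + H(-178))*(-8164 - 13745) = (-92*(-12 - 92) + 143/218)*(-8164 - 13745) = (-92*(-104) + 143/218)*(-21909) = (9568 + 143/218)*(-21909) = (2085967/218)*(-21909) = -419279367/2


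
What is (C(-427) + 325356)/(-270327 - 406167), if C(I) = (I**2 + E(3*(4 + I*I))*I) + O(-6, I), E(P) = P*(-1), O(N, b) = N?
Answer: -117038126/338247 ≈ -346.01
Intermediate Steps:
E(P) = -P
C(I) = -6 + I**2 + I*(-12 - 3*I**2) (C(I) = (I**2 + (-3*(4 + I*I))*I) - 6 = (I**2 + (-3*(4 + I**2))*I) - 6 = (I**2 + (-(12 + 3*I**2))*I) - 6 = (I**2 + (-12 - 3*I**2)*I) - 6 = (I**2 + I*(-12 - 3*I**2)) - 6 = -6 + I**2 + I*(-12 - 3*I**2))
(C(-427) + 325356)/(-270327 - 406167) = ((-6 + (-427)**2 - 3*(-427)*(4 + (-427)**2)) + 325356)/(-270327 - 406167) = ((-6 + 182329 - 3*(-427)*(4 + 182329)) + 325356)/(-676494) = ((-6 + 182329 - 3*(-427)*182333) + 325356)*(-1/676494) = ((-6 + 182329 + 233568573) + 325356)*(-1/676494) = (233750896 + 325356)*(-1/676494) = 234076252*(-1/676494) = -117038126/338247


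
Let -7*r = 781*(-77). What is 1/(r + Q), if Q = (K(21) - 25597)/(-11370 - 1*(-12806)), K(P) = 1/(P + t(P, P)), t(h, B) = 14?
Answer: 25130/215443883 ≈ 0.00011664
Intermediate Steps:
K(P) = 1/(14 + P) (K(P) = 1/(P + 14) = 1/(14 + P))
r = 8591 (r = -781*(-77)/7 = -⅐*(-60137) = 8591)
Q = -447947/25130 (Q = (1/(14 + 21) - 25597)/(-11370 - 1*(-12806)) = (1/35 - 25597)/(-11370 + 12806) = (1/35 - 25597)/1436 = -895894/35*1/1436 = -447947/25130 ≈ -17.825)
1/(r + Q) = 1/(8591 - 447947/25130) = 1/(215443883/25130) = 25130/215443883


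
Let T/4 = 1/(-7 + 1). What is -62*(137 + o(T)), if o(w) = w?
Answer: -25358/3 ≈ -8452.7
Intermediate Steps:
T = -2/3 (T = 4/(-7 + 1) = 4/(-6) = 4*(-1/6) = -2/3 ≈ -0.66667)
-62*(137 + o(T)) = -62*(137 - 2/3) = -62*409/3 = -25358/3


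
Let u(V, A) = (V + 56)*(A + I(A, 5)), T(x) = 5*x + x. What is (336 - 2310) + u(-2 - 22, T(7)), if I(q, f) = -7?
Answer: -854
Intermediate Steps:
T(x) = 6*x
u(V, A) = (-7 + A)*(56 + V) (u(V, A) = (V + 56)*(A - 7) = (56 + V)*(-7 + A) = (-7 + A)*(56 + V))
(336 - 2310) + u(-2 - 22, T(7)) = (336 - 2310) + (-392 - 7*(-2 - 22) + 56*(6*7) + (6*7)*(-2 - 22)) = -1974 + (-392 - 7*(-24) + 56*42 + 42*(-24)) = -1974 + (-392 + 168 + 2352 - 1008) = -1974 + 1120 = -854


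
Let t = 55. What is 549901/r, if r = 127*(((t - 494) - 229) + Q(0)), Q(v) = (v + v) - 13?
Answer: -549901/86487 ≈ -6.3582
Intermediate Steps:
Q(v) = -13 + 2*v (Q(v) = 2*v - 13 = -13 + 2*v)
r = -86487 (r = 127*(((55 - 494) - 229) + (-13 + 2*0)) = 127*((-439 - 229) + (-13 + 0)) = 127*(-668 - 13) = 127*(-681) = -86487)
549901/r = 549901/(-86487) = 549901*(-1/86487) = -549901/86487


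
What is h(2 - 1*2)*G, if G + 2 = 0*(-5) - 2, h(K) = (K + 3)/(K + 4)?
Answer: -3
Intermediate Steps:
h(K) = (3 + K)/(4 + K)
G = -4 (G = -2 + (0*(-5) - 2) = -2 + (0 - 2) = -2 - 2 = -4)
h(2 - 1*2)*G = ((3 + (2 - 1*2))/(4 + (2 - 1*2)))*(-4) = ((3 + (2 - 2))/(4 + (2 - 2)))*(-4) = ((3 + 0)/(4 + 0))*(-4) = (3/4)*(-4) = ((¼)*3)*(-4) = (¾)*(-4) = -3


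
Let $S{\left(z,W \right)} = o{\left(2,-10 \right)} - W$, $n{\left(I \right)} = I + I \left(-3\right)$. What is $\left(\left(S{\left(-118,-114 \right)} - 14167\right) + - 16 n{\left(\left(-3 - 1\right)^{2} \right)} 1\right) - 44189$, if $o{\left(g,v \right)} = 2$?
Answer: $-57728$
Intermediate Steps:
$n{\left(I \right)} = - 2 I$ ($n{\left(I \right)} = I - 3 I = - 2 I$)
$S{\left(z,W \right)} = 2 - W$
$\left(\left(S{\left(-118,-114 \right)} - 14167\right) + - 16 n{\left(\left(-3 - 1\right)^{2} \right)} 1\right) - 44189 = \left(\left(\left(2 - -114\right) - 14167\right) + - 16 \left(- 2 \left(-3 - 1\right)^{2}\right) 1\right) - 44189 = \left(\left(\left(2 + 114\right) - 14167\right) + - 16 \left(- 2 \left(-4\right)^{2}\right) 1\right) - 44189 = \left(\left(116 - 14167\right) + - 16 \left(\left(-2\right) 16\right) 1\right) - 44189 = \left(-14051 + \left(-16\right) \left(-32\right) 1\right) - 44189 = \left(-14051 + 512 \cdot 1\right) - 44189 = \left(-14051 + 512\right) - 44189 = -13539 - 44189 = -57728$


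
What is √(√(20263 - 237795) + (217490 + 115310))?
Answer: √(332800 + 2*I*√54383) ≈ 576.89 + 0.404*I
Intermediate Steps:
√(√(20263 - 237795) + (217490 + 115310)) = √(√(-217532) + 332800) = √(2*I*√54383 + 332800) = √(332800 + 2*I*√54383)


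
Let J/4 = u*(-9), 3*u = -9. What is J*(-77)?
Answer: -8316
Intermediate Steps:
u = -3 (u = (⅓)*(-9) = -3)
J = 108 (J = 4*(-3*(-9)) = 4*27 = 108)
J*(-77) = 108*(-77) = -8316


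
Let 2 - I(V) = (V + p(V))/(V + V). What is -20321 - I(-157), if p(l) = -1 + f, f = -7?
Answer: -6381257/314 ≈ -20322.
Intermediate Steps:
p(l) = -8 (p(l) = -1 - 7 = -8)
I(V) = 2 - (-8 + V)/(2*V) (I(V) = 2 - (V - 8)/(V + V) = 2 - (-8 + V)/(2*V))
-20321 - I(-157) = -20321 - (3/2 + 4/(-157)) = -20321 - (3/2 + 4*(-1/157)) = -20321 - (3/2 - 4/157) = -20321 - 1*463/314 = -20321 - 463/314 = -6381257/314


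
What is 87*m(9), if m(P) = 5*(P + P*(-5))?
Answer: -15660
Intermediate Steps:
m(P) = -20*P (m(P) = 5*(P - 5*P) = 5*(-4*P) = -20*P)
87*m(9) = 87*(-20*9) = 87*(-180) = -15660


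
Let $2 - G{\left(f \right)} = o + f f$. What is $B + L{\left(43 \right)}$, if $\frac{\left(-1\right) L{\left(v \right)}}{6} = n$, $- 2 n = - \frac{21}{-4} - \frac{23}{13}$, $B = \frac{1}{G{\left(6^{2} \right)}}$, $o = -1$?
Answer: $\frac{702047}{67236} \approx 10.442$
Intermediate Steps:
$G{\left(f \right)} = 3 - f^{2}$ ($G{\left(f \right)} = 2 - \left(-1 + f f\right) = 2 - \left(-1 + f^{2}\right) = 3 - f^{2}$)
$B = - \frac{1}{1293}$ ($B = \frac{1}{3 - \left(6^{2}\right)^{2}} = \frac{1}{3 - 36^{2}} = \frac{1}{3 - 1296} = \frac{1}{-1293} = - \frac{1}{1293} \approx -0.0007734$)
$n = - \frac{181}{104}$ ($n = - \frac{- \frac{21}{-4} - \frac{23}{13}}{2} = - \frac{\left(-21\right) \left(- \frac{1}{4}\right) - \frac{23}{13}}{2} = - \frac{\frac{21}{4} - \frac{23}{13}}{2} = \left(- \frac{1}{2}\right) \frac{181}{52} = - \frac{181}{104} \approx -1.7404$)
$L{\left(v \right)} = \frac{543}{52}$ ($L{\left(v \right)} = \left(-6\right) \left(- \frac{181}{104}\right) = \frac{543}{52}$)
$B + L{\left(43 \right)} = - \frac{1}{1293} + \frac{543}{52} = \frac{702047}{67236}$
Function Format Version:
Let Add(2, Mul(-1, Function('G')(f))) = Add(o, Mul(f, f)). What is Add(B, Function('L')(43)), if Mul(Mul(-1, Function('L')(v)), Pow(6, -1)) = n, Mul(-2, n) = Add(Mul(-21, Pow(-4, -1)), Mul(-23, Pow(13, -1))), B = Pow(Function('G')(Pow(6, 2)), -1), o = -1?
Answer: Rational(702047, 67236) ≈ 10.442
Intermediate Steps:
Function('G')(f) = Add(3, Mul(-1, Pow(f, 2))) (Function('G')(f) = Add(2, Mul(-1, Add(-1, Mul(f, f)))) = Add(2, Mul(-1, Add(-1, Pow(f, 2)))) = Add(2, Add(1, Mul(-1, Pow(f, 2)))) = Add(3, Mul(-1, Pow(f, 2))))
B = Rational(-1, 1293) (B = Pow(Add(3, Mul(-1, Pow(Pow(6, 2), 2))), -1) = Pow(Add(3, Mul(-1, Pow(36, 2))), -1) = Pow(Add(3, Mul(-1, 1296)), -1) = Pow(Add(3, -1296), -1) = Pow(-1293, -1) = Rational(-1, 1293) ≈ -0.00077340)
n = Rational(-181, 104) (n = Mul(Rational(-1, 2), Add(Mul(-21, Pow(-4, -1)), Mul(-23, Pow(13, -1)))) = Mul(Rational(-1, 2), Add(Mul(-21, Rational(-1, 4)), Mul(-23, Rational(1, 13)))) = Mul(Rational(-1, 2), Add(Rational(21, 4), Rational(-23, 13))) = Mul(Rational(-1, 2), Rational(181, 52)) = Rational(-181, 104) ≈ -1.7404)
Function('L')(v) = Rational(543, 52) (Function('L')(v) = Mul(-6, Rational(-181, 104)) = Rational(543, 52))
Add(B, Function('L')(43)) = Add(Rational(-1, 1293), Rational(543, 52)) = Rational(702047, 67236)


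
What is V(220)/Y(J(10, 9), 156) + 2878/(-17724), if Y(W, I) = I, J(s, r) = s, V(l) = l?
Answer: 47921/38402 ≈ 1.2479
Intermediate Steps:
V(220)/Y(J(10, 9), 156) + 2878/(-17724) = 220/156 + 2878/(-17724) = 220*(1/156) + 2878*(-1/17724) = 55/39 - 1439/8862 = 47921/38402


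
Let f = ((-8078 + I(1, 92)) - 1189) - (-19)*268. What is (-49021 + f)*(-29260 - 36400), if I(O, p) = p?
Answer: 3486808640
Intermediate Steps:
f = -4083 (f = ((-8078 + 92) - 1189) - (-19)*268 = (-7986 - 1189) - 1*(-5092) = -9175 + 5092 = -4083)
(-49021 + f)*(-29260 - 36400) = (-49021 - 4083)*(-29260 - 36400) = -53104*(-65660) = 3486808640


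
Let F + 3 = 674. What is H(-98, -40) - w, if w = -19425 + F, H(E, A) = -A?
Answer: 18794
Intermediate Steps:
F = 671 (F = -3 + 674 = 671)
w = -18754 (w = -19425 + 671 = -18754)
H(-98, -40) - w = -1*(-40) - 1*(-18754) = 40 + 18754 = 18794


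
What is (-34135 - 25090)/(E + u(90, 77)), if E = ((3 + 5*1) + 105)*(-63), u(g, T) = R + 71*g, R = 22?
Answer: 59225/707 ≈ 83.769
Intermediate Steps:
u(g, T) = 22 + 71*g
E = -7119 (E = ((3 + 5) + 105)*(-63) = (8 + 105)*(-63) = 113*(-63) = -7119)
(-34135 - 25090)/(E + u(90, 77)) = (-34135 - 25090)/(-7119 + (22 + 71*90)) = -59225/(-7119 + (22 + 6390)) = -59225/(-7119 + 6412) = -59225/(-707) = -59225*(-1/707) = 59225/707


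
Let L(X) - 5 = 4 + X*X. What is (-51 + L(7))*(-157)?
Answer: -1099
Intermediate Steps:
L(X) = 9 + X**2 (L(X) = 5 + (4 + X*X) = 5 + (4 + X**2) = 9 + X**2)
(-51 + L(7))*(-157) = (-51 + (9 + 7**2))*(-157) = (-51 + (9 + 49))*(-157) = (-51 + 58)*(-157) = 7*(-157) = -1099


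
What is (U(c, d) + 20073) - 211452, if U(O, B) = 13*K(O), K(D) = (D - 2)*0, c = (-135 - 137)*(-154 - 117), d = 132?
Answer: -191379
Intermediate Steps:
c = 73712 (c = -272*(-271) = 73712)
K(D) = 0 (K(D) = (-2 + D)*0 = 0)
U(O, B) = 0 (U(O, B) = 13*0 = 0)
(U(c, d) + 20073) - 211452 = (0 + 20073) - 211452 = 20073 - 211452 = -191379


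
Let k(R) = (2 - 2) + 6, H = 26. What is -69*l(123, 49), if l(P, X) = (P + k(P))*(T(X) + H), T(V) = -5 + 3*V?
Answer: -1495368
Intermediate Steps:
k(R) = 6 (k(R) = 0 + 6 = 6)
l(P, X) = (6 + P)*(21 + 3*X) (l(P, X) = (P + 6)*((-5 + 3*X) + 26) = (6 + P)*(21 + 3*X))
-69*l(123, 49) = -69*(126 + 18*49 + 21*123 + 3*123*49) = -69*(126 + 882 + 2583 + 18081) = -69*21672 = -1495368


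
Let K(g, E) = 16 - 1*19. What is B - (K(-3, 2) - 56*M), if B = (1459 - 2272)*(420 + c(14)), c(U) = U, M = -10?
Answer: -353399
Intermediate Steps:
K(g, E) = -3 (K(g, E) = 16 - 19 = -3)
B = -352842 (B = (1459 - 2272)*(420 + 14) = -813*434 = -352842)
B - (K(-3, 2) - 56*M) = -352842 - (-3 - 56*(-10)) = -352842 - (-3 - 1*(-560)) = -352842 - (-3 + 560) = -352842 - 1*557 = -352842 - 557 = -353399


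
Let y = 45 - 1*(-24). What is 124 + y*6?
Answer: 538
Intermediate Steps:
y = 69 (y = 45 + 24 = 69)
124 + y*6 = 124 + 69*6 = 124 + 414 = 538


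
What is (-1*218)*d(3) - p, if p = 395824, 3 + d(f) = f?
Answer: -395824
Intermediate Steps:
d(f) = -3 + f
(-1*218)*d(3) - p = (-1*218)*(-3 + 3) - 1*395824 = -218*0 - 395824 = 0 - 395824 = -395824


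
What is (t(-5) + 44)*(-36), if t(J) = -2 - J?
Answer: -1692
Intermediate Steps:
(t(-5) + 44)*(-36) = ((-2 - 1*(-5)) + 44)*(-36) = ((-2 + 5) + 44)*(-36) = (3 + 44)*(-36) = 47*(-36) = -1692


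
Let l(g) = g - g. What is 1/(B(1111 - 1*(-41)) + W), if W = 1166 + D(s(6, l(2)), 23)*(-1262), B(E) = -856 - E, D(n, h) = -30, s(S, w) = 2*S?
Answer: 1/37018 ≈ 2.7014e-5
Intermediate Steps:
l(g) = 0
W = 39026 (W = 1166 - 30*(-1262) = 1166 + 37860 = 39026)
1/(B(1111 - 1*(-41)) + W) = 1/((-856 - (1111 - 1*(-41))) + 39026) = 1/((-856 - (1111 + 41)) + 39026) = 1/((-856 - 1*1152) + 39026) = 1/((-856 - 1152) + 39026) = 1/(-2008 + 39026) = 1/37018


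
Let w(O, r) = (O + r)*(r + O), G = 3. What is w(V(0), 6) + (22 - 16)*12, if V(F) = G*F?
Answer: 108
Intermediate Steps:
V(F) = 3*F
w(O, r) = (O + r)² (w(O, r) = (O + r)*(O + r) = (O + r)²)
w(V(0), 6) + (22 - 16)*12 = (3*0 + 6)² + (22 - 16)*12 = (0 + 6)² + 6*12 = 6² + 72 = 36 + 72 = 108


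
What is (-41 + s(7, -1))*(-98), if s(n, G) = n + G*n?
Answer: 4018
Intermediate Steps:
(-41 + s(7, -1))*(-98) = (-41 + 7*(1 - 1))*(-98) = (-41 + 7*0)*(-98) = (-41 + 0)*(-98) = -41*(-98) = 4018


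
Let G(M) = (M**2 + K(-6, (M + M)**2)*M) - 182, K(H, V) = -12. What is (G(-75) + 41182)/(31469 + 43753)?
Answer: 47525/75222 ≈ 0.63180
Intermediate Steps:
G(M) = -182 + M**2 - 12*M (G(M) = (M**2 - 12*M) - 182 = -182 + M**2 - 12*M)
(G(-75) + 41182)/(31469 + 43753) = ((-182 + (-75)**2 - 12*(-75)) + 41182)/(31469 + 43753) = ((-182 + 5625 + 900) + 41182)/75222 = (6343 + 41182)*(1/75222) = 47525*(1/75222) = 47525/75222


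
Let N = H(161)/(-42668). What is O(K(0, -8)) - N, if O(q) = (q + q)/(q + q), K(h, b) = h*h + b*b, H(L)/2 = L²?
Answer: 47255/21334 ≈ 2.2150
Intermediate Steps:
H(L) = 2*L²
K(h, b) = b² + h² (K(h, b) = h² + b² = b² + h²)
O(q) = 1 (O(q) = (2*q)/((2*q)) = (2*q)*(1/(2*q)) = 1)
N = -25921/21334 (N = (2*161²)/(-42668) = (2*25921)*(-1/42668) = 51842*(-1/42668) = -25921/21334 ≈ -1.2150)
O(K(0, -8)) - N = 1 - 1*(-25921/21334) = 1 + 25921/21334 = 47255/21334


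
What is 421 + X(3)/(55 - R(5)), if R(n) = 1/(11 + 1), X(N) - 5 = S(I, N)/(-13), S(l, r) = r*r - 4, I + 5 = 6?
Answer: 3607427/8567 ≈ 421.08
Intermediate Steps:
I = 1 (I = -5 + 6 = 1)
S(l, r) = -4 + r² (S(l, r) = r² - 4 = -4 + r²)
X(N) = 69/13 - N²/13 (X(N) = 5 + (-4 + N²)/(-13) = 5 + (-4 + N²)*(-1/13) = 5 + (4/13 - N²/13) = 69/13 - N²/13)
R(n) = 1/12
421 + X(3)/(55 - R(5)) = 421 + (69/13 - 1/13*3²)/(55 - 1*1/12) = 421 + (69/13 - 1/13*9)/(55 - 1/12) = 421 + (69/13 - 9/13)/(659/12) = 421 + (60/13)*(12/659) = 421 + 720/8567 = 3607427/8567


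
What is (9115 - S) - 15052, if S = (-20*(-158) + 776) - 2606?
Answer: -7267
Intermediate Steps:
S = 1330 (S = (3160 + 776) - 2606 = 3936 - 2606 = 1330)
(9115 - S) - 15052 = (9115 - 1*1330) - 15052 = (9115 - 1330) - 15052 = 7785 - 15052 = -7267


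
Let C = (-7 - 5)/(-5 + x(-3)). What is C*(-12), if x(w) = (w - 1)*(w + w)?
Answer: 144/19 ≈ 7.5789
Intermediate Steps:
x(w) = 2*w*(-1 + w) (x(w) = (-1 + w)*(2*w) = 2*w*(-1 + w))
C = -12/19 (C = (-7 - 5)/(-5 + 2*(-3)*(-1 - 3)) = -12/(-5 + 2*(-3)*(-4)) = -12/(-5 + 24) = -12/19 ≈ -0.63158)
C*(-12) = -12/19*(-12) = 144/19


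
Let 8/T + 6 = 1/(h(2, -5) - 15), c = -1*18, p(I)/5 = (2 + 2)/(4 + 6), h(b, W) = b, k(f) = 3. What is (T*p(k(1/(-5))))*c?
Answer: 3744/79 ≈ 47.392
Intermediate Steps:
p(I) = 2 (p(I) = 5*((2 + 2)/(4 + 6)) = 5*(4/10) = 5*(4*(⅒)) = 5*(⅖) = 2)
c = -18
T = -104/79 (T = 8/(-6 + 1/(2 - 15)) = 8/(-6 + 1/(-13)) = 8/(-6 - 1/13) = 8/(-79/13) = 8*(-13/79) = -104/79 ≈ -1.3165)
(T*p(k(1/(-5))))*c = -104/79*2*(-18) = -208/79*(-18) = 3744/79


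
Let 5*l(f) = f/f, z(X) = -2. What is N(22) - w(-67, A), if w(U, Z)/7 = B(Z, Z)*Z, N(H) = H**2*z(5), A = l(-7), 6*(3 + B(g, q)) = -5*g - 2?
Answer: -9631/10 ≈ -963.10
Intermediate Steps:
B(g, q) = -10/3 - 5*g/6 (B(g, q) = -3 + (-5*g - 2)/6 = -3 + (-2 - 5*g)/6 = -3 + (-1/3 - 5*g/6) = -10/3 - 5*g/6)
l(f) = 1/5 (l(f) = (f/f)/5 = (1/5)*1 = 1/5)
A = 1/5 ≈ 0.20000
N(H) = -2*H**2 (N(H) = H**2*(-2) = -2*H**2)
w(U, Z) = 7*Z*(-10/3 - 5*Z/6) (w(U, Z) = 7*((-10/3 - 5*Z/6)*Z) = 7*(Z*(-10/3 - 5*Z/6)) = 7*Z*(-10/3 - 5*Z/6))
N(22) - w(-67, A) = -2*22**2 - (-35)*(4 + 1/5)/(6*5) = -2*484 - (-35)*21/(6*5*5) = -968 - 1*(-49/10) = -968 + 49/10 = -9631/10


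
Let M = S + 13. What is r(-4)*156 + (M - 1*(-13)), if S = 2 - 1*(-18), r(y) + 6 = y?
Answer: -1514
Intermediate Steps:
r(y) = -6 + y
S = 20 (S = 2 + 18 = 20)
M = 33 (M = 20 + 13 = 33)
r(-4)*156 + (M - 1*(-13)) = (-6 - 4)*156 + (33 - 1*(-13)) = -10*156 + (33 + 13) = -1560 + 46 = -1514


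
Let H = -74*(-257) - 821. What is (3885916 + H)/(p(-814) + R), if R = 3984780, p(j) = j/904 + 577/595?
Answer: 349990716740/357222250613 ≈ 0.97976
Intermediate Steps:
p(j) = 577/595 + j/904 (p(j) = j*(1/904) + 577*(1/595) = j/904 + 577/595 = 577/595 + j/904)
H = 18197 (H = 19018 - 821 = 18197)
(3885916 + H)/(p(-814) + R) = (3885916 + 18197)/((577/595 + (1/904)*(-814)) + 3984780) = 3904113/((577/595 - 407/452) + 3984780) = 3904113/(18639/268940 + 3984780) = 3904113/(1071666751839/268940) = 3904113*(268940/1071666751839) = 349990716740/357222250613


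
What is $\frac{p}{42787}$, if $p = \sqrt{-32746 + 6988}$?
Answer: $\frac{9 i \sqrt{318}}{42787} \approx 0.003751 i$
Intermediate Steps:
$p = 9 i \sqrt{318}$ ($p = \sqrt{-25758} = 9 i \sqrt{318} \approx 160.49 i$)
$\frac{p}{42787} = \frac{9 i \sqrt{318}}{42787}$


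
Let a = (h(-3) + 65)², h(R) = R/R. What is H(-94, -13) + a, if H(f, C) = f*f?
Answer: 13192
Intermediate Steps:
h(R) = 1
H(f, C) = f²
a = 4356 (a = (1 + 65)² = 66² = 4356)
H(-94, -13) + a = (-94)² + 4356 = 8836 + 4356 = 13192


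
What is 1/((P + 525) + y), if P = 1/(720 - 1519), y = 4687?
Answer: 799/4164387 ≈ 0.00019187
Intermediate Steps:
P = -1/799 (P = 1/(-799) = -1/799 ≈ -0.0012516)
1/((P + 525) + y) = 1/((-1/799 + 525) + 4687) = 1/(419474/799 + 4687) = 1/(4164387/799) = 799/4164387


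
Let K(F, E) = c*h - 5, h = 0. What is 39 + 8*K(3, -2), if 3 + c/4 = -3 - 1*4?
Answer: -1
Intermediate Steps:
c = -40 (c = -12 + 4*(-3 - 1*4) = -12 + 4*(-3 - 4) = -12 + 4*(-7) = -12 - 28 = -40)
K(F, E) = -5 (K(F, E) = -40*0 - 5 = 0 - 5 = -5)
39 + 8*K(3, -2) = 39 + 8*(-5) = 39 - 40 = -1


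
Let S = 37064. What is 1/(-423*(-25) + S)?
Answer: 1/47639 ≈ 2.0991e-5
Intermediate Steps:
1/(-423*(-25) + S) = 1/(-423*(-25) + 37064) = 1/(10575 + 37064) = 1/47639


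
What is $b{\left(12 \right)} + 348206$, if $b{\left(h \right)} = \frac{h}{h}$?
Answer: $348207$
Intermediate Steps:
$b{\left(h \right)} = 1$
$b{\left(12 \right)} + 348206 = 1 + 348206 = 348207$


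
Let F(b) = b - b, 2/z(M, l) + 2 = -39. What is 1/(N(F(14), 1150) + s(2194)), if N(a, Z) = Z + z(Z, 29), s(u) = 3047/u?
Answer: 89954/103567639 ≈ 0.00086855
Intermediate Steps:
z(M, l) = -2/41 (z(M, l) = 2/(-2 - 39) = 2/(-41) = 2*(-1/41) = -2/41)
F(b) = 0
N(a, Z) = -2/41 + Z (N(a, Z) = Z - 2/41 = -2/41 + Z)
1/(N(F(14), 1150) + s(2194)) = 1/((-2/41 + 1150) + 3047/2194) = 1/(47148/41 + 3047*(1/2194)) = 1/(47148/41 + 3047/2194) = 1/(103567639/89954) = 89954/103567639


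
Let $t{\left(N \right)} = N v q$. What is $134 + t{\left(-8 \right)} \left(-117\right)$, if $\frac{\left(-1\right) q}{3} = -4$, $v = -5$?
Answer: $-56026$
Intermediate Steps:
$q = 12$ ($q = \left(-3\right) \left(-4\right) = 12$)
$t{\left(N \right)} = - 60 N$ ($t{\left(N \right)} = N \left(-5\right) 12 = - 5 N 12 = - 60 N$)
$134 + t{\left(-8 \right)} \left(-117\right) = 134 + \left(-60\right) \left(-8\right) \left(-117\right) = 134 + 480 \left(-117\right) = 134 - 56160 = -56026$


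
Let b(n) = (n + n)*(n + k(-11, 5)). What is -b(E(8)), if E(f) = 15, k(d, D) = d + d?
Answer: 210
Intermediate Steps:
k(d, D) = 2*d
b(n) = 2*n*(-22 + n) (b(n) = (n + n)*(n + 2*(-11)) = (2*n)*(n - 22) = (2*n)*(-22 + n) = 2*n*(-22 + n))
-b(E(8)) = -2*15*(-22 + 15) = -2*15*(-7) = -1*(-210) = 210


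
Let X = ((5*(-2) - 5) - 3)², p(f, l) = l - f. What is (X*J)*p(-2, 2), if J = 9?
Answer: 11664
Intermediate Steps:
X = 324 (X = ((-10 - 5) - 3)² = (-15 - 3)² = (-18)² = 324)
(X*J)*p(-2, 2) = (324*9)*(2 - 1*(-2)) = 2916*(2 + 2) = 2916*4 = 11664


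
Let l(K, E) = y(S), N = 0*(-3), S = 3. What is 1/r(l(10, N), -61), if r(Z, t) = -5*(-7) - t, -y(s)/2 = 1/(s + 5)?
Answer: 1/96 ≈ 0.010417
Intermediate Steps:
y(s) = -2/(5 + s) (y(s) = -2/(s + 5) = -2/(5 + s))
N = 0
l(K, E) = -1/4 (l(K, E) = -2/(5 + 3) = -2/8 = -2*1/8 = -1/4)
r(Z, t) = 35 - t
1/r(l(10, N), -61) = 1/(35 - 1*(-61)) = 1/(35 + 61) = 1/96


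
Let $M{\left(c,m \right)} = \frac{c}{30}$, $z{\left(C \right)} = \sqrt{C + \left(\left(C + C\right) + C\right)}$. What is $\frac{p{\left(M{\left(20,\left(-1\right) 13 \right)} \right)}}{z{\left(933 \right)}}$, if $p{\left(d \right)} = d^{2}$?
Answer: $\frac{2 \sqrt{933}}{8397} \approx 0.0072752$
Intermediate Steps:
$z{\left(C \right)} = 2 \sqrt{C}$ ($z{\left(C \right)} = \sqrt{C + \left(2 C + C\right)} = \sqrt{C + 3 C} = \sqrt{4 C} = 2 \sqrt{C}$)
$M{\left(c,m \right)} = \frac{c}{30}$ ($M{\left(c,m \right)} = c \frac{1}{30} = \frac{c}{30}$)
$\frac{p{\left(M{\left(20,\left(-1\right) 13 \right)} \right)}}{z{\left(933 \right)}} = \frac{\left(\frac{1}{30} \cdot 20\right)^{2}}{2 \sqrt{933}} = \left(\frac{2}{3}\right)^{2} \frac{\sqrt{933}}{1866} = \frac{4 \frac{\sqrt{933}}{1866}}{9} = \frac{2 \sqrt{933}}{8397}$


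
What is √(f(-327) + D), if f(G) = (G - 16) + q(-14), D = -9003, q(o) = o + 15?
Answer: I*√9345 ≈ 96.67*I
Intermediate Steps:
q(o) = 15 + o
f(G) = -15 + G (f(G) = (G - 16) + (15 - 14) = (-16 + G) + 1 = -15 + G)
√(f(-327) + D) = √((-15 - 327) - 9003) = √(-342 - 9003) = √(-9345) = I*√9345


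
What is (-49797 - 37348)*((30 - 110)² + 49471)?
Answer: -4868878295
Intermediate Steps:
(-49797 - 37348)*((30 - 110)² + 49471) = -87145*((-80)² + 49471) = -87145*(6400 + 49471) = -87145*55871 = -4868878295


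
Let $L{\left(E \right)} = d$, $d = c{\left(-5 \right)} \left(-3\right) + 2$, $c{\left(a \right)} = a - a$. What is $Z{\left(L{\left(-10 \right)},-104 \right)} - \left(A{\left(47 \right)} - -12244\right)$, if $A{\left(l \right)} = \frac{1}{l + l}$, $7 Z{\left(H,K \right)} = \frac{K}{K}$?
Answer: $- \frac{8056465}{658} \approx -12244.0$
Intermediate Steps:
$c{\left(a \right)} = 0$
$d = 2$ ($d = 0 \left(-3\right) + 2 = 0 + 2 = 2$)
$L{\left(E \right)} = 2$
$Z{\left(H,K \right)} = \frac{1}{7}$ ($Z{\left(H,K \right)} = \frac{K \frac{1}{K}}{7} = \frac{1}{7} \cdot 1 = \frac{1}{7}$)
$A{\left(l \right)} = \frac{1}{2 l}$
$Z{\left(L{\left(-10 \right)},-104 \right)} - \left(A{\left(47 \right)} - -12244\right) = \frac{1}{7} - \left(\frac{1}{2 \cdot 47} - -12244\right) = \frac{1}{7} - \left(\frac{1}{2} \cdot \frac{1}{47} + 12244\right) = \frac{1}{7} - \left(\frac{1}{94} + 12244\right) = \frac{1}{7} - \frac{1150937}{94} = - \frac{8056465}{658}$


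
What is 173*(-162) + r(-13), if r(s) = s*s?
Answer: -27857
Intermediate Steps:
r(s) = s²
173*(-162) + r(-13) = 173*(-162) + (-13)² = -28026 + 169 = -27857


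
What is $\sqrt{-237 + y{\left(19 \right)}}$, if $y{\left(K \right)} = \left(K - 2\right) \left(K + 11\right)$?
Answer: $\sqrt{273} \approx 16.523$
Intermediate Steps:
$y{\left(K \right)} = \left(-2 + K\right) \left(11 + K\right)$
$\sqrt{-237 + y{\left(19 \right)}} = \sqrt{-237 + \left(-22 + 19^{2} + 9 \cdot 19\right)} = \sqrt{-237 + \left(-22 + 361 + 171\right)} = \sqrt{-237 + 510} = \sqrt{273}$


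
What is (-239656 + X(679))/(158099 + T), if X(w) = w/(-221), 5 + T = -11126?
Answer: -52964655/32479928 ≈ -1.6307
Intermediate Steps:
T = -11131 (T = -5 - 11126 = -11131)
X(w) = -w/221 (X(w) = w*(-1/221) = -w/221)
(-239656 + X(679))/(158099 + T) = (-239656 - 1/221*679)/(158099 - 11131) = (-239656 - 679/221)/146968 = -52964655/221*1/146968 = -52964655/32479928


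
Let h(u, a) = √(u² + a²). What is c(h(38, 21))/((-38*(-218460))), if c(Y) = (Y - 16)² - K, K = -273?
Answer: 1207/4150740 - 4*√1885/1037685 ≈ 0.00012343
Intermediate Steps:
h(u, a) = √(a² + u²)
c(Y) = 273 + (-16 + Y)² (c(Y) = (Y - 16)² - 1*(-273) = (-16 + Y)² + 273 = 273 + (-16 + Y)²)
c(h(38, 21))/((-38*(-218460))) = (273 + (-16 + √(21² + 38²))²)/((-38*(-218460))) = (273 + (-16 + √(441 + 1444))²)/8301480 = (273 + (-16 + √1885)²)*(1/8301480) = 91/2767160 + (-16 + √1885)²/8301480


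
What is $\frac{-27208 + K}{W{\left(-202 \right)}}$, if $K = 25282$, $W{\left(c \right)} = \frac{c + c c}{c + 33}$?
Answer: $\frac{54249}{6767} \approx 8.0167$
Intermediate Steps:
$W{\left(c \right)} = \frac{c + c^{2}}{33 + c}$
$\frac{-27208 + K}{W{\left(-202 \right)}} = \frac{-27208 + 25282}{\left(-202\right) \frac{1}{33 - 202} \left(1 - 202\right)} = - \frac{1926}{\left(-202\right) \frac{1}{-169} \left(-201\right)} = - \frac{1926}{\left(-202\right) \left(- \frac{1}{169}\right) \left(-201\right)} = - \frac{1926}{- \frac{40602}{169}} = \left(-1926\right) \left(- \frac{169}{40602}\right) = \frac{54249}{6767}$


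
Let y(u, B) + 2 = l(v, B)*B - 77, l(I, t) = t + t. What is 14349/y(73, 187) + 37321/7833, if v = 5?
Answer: 2719603456/547205547 ≈ 4.9700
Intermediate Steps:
l(I, t) = 2*t
y(u, B) = -79 + 2*B² (y(u, B) = -2 + ((2*B)*B - 77) = -2 + (2*B² - 77) = -2 + (-77 + 2*B²) = -79 + 2*B²)
14349/y(73, 187) + 37321/7833 = 14349/(-79 + 2*187²) + 37321/7833 = 14349/(-79 + 2*34969) + 37321*(1/7833) = 14349/(-79 + 69938) + 37321/7833 = 14349/69859 + 37321/7833 = 2719603456/547205547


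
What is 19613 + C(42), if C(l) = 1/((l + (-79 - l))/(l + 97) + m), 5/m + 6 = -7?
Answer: 33771779/1722 ≈ 19612.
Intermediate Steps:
m = -5/13 (m = 5/(-6 - 7) = 5/(-13) = 5*(-1/13) = -5/13 ≈ -0.38462)
C(l) = 1/(-5/13 - 79/(97 + l)) (C(l) = 1/((l + (-79 - l))/(l + 97) - 5/13) = 1/(-79/(97 + l) - 5/13) = 1/(-5/13 - 79/(97 + l)))
19613 + C(42) = 19613 + 13*(97 + 42)/(-1512 - 5*42) = 19613 + 13*139/(-1512 - 210) = 19613 + 13*139/(-1722) = 19613 + 13*(-1/1722)*139 = 19613 - 1807/1722 = 33771779/1722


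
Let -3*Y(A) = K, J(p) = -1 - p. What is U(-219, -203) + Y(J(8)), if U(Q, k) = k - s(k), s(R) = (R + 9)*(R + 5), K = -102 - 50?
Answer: -115693/3 ≈ -38564.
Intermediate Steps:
K = -152
s(R) = (5 + R)*(9 + R) (s(R) = (9 + R)*(5 + R) = (5 + R)*(9 + R))
U(Q, k) = -45 - k² - 13*k (U(Q, k) = k - (45 + k² + 14*k) = k + (-45 - k² - 14*k) = -45 - k² - 13*k)
Y(A) = 152/3 (Y(A) = -⅓*(-152) = 152/3)
U(-219, -203) + Y(J(8)) = (-45 - 1*(-203)² - 13*(-203)) + 152/3 = (-45 - 1*41209 + 2639) + 152/3 = (-45 - 41209 + 2639) + 152/3 = -38615 + 152/3 = -115693/3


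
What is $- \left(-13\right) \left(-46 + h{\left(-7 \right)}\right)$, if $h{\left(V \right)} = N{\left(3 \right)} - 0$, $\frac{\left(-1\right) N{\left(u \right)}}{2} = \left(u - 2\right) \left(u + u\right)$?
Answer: $-754$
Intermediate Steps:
$N{\left(u \right)} = - 4 u \left(-2 + u\right)$ ($N{\left(u \right)} = - 2 \left(u - 2\right) \left(u + u\right) = - 2 \left(-2 + u\right) 2 u = - 2 \cdot 2 u \left(-2 + u\right) = - 4 u \left(-2 + u\right)$)
$h{\left(V \right)} = -12$ ($h{\left(V \right)} = 4 \cdot 3 \left(2 - 3\right) - 0 = 4 \cdot 3 \left(2 - 3\right) + 0 = 4 \cdot 3 \left(-1\right) + 0 = -12 + 0 = -12$)
$- \left(-13\right) \left(-46 + h{\left(-7 \right)}\right) = - \left(-13\right) \left(-46 - 12\right) = - \left(-13\right) \left(-58\right) = \left(-1\right) 754 = -754$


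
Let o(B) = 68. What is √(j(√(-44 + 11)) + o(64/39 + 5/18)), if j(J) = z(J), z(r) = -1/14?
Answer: √13314/14 ≈ 8.2419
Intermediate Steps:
z(r) = -1/14 (z(r) = -1*1/14 = -1/14)
j(J) = -1/14
√(j(√(-44 + 11)) + o(64/39 + 5/18)) = √(-1/14 + 68) = √(951/14) = √13314/14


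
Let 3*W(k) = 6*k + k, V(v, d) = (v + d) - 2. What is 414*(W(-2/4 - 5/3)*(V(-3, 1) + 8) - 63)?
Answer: -34454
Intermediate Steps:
V(v, d) = -2 + d + v (V(v, d) = (d + v) - 2 = -2 + d + v)
W(k) = 7*k/3 (W(k) = (6*k + k)/3 = (7*k)/3 = 7*k/3)
414*(W(-2/4 - 5/3)*(V(-3, 1) + 8) - 63) = 414*((7*(-2/4 - 5/3)/3)*((-2 + 1 - 3) + 8) - 63) = 414*((7*(-2*¼ - 5*⅓)/3)*(-4 + 8) - 63) = 414*((7*(-½ - 5/3)/3)*4 - 63) = 414*(((7/3)*(-13/6))*4 - 63) = 414*(-91/18*4 - 63) = 414*(-182/9 - 63) = 414*(-749/9) = -34454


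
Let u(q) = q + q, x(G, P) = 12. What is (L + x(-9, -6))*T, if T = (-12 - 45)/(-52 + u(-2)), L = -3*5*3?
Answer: -1881/56 ≈ -33.589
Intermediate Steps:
L = -45 (L = -15*3 = -45)
u(q) = 2*q
T = 57/56 (T = (-12 - 45)/(-52 + 2*(-2)) = -57/(-52 - 4) = -57/(-56) = -57*(-1/56) = 57/56 ≈ 1.0179)
(L + x(-9, -6))*T = (-45 + 12)*(57/56) = -33*57/56 = -1881/56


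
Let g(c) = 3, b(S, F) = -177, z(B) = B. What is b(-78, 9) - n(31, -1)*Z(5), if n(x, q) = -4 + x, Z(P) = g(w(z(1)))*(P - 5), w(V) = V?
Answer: -177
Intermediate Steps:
Z(P) = -15 + 3*P (Z(P) = 3*(P - 5) = 3*(-5 + P) = -15 + 3*P)
b(-78, 9) - n(31, -1)*Z(5) = -177 - (-4 + 31)*(-15 + 3*5) = -177 - 27*(-15 + 15) = -177 - 27*0 = -177 - 1*0 = -177 + 0 = -177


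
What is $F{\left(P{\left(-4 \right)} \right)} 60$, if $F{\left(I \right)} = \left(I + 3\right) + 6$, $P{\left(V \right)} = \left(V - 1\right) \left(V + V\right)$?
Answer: $2940$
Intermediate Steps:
$P{\left(V \right)} = 2 V \left(-1 + V\right)$ ($P{\left(V \right)} = \left(-1 + V\right) 2 V = 2 V \left(-1 + V\right)$)
$F{\left(I \right)} = 9 + I$ ($F{\left(I \right)} = \left(3 + I\right) + 6 = 9 + I$)
$F{\left(P{\left(-4 \right)} \right)} 60 = \left(9 + 2 \left(-4\right) \left(-1 - 4\right)\right) 60 = \left(9 + 2 \left(-4\right) \left(-5\right)\right) 60 = \left(9 + 40\right) 60 = 49 \cdot 60 = 2940$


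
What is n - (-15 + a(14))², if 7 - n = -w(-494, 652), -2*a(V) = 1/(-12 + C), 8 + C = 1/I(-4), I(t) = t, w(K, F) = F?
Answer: 2852330/6561 ≈ 434.74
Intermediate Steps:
C = -33/4 (C = -8 + 1/(-4) = -8 - ¼ = -33/4 ≈ -8.2500)
a(V) = 2/81 (a(V) = -1/(2*(-12 - 33/4)) = -1/(2*(-81/4)) = -½*(-4/81) = 2/81)
n = 659 (n = 7 - (-1)*652 = 7 - 1*(-652) = 7 + 652 = 659)
n - (-15 + a(14))² = 659 - (-15 + 2/81)² = 659 - (-1213/81)² = 659 - 1*1471369/6561 = 659 - 1471369/6561 = 2852330/6561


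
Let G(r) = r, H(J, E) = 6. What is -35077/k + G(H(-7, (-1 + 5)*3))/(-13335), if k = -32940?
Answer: 31170277/29283660 ≈ 1.0644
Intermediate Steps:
-35077/k + G(H(-7, (-1 + 5)*3))/(-13335) = -35077/(-32940) + 6/(-13335) = -35077*(-1/32940) + 6*(-1/13335) = 35077/32940 - 2/4445 = 31170277/29283660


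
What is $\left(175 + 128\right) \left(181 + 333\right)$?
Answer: $155742$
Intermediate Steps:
$\left(175 + 128\right) \left(181 + 333\right) = 303 \cdot 514 = 155742$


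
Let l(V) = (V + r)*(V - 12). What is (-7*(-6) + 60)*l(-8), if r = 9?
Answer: -2040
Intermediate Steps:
l(V) = (-12 + V)*(9 + V) (l(V) = (V + 9)*(V - 12) = (9 + V)*(-12 + V) = (-12 + V)*(9 + V))
(-7*(-6) + 60)*l(-8) = (-7*(-6) + 60)*(-108 + (-8)**2 - 3*(-8)) = (42 + 60)*(-108 + 64 + 24) = 102*(-20) = -2040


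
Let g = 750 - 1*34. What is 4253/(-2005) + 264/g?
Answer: -628957/358895 ≈ -1.7525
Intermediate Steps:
g = 716 (g = 750 - 34 = 716)
4253/(-2005) + 264/g = 4253/(-2005) + 264/716 = 4253*(-1/2005) + 264*(1/716) = -4253/2005 + 66/179 = -628957/358895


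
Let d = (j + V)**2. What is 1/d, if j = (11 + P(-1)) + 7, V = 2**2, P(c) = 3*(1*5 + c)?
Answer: 1/1156 ≈ 0.00086505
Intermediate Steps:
P(c) = 15 + 3*c (P(c) = 3*(5 + c) = 15 + 3*c)
V = 4
j = 30 (j = (11 + (15 + 3*(-1))) + 7 = (11 + (15 - 3)) + 7 = (11 + 12) + 7 = 23 + 7 = 30)
d = 1156 (d = (30 + 4)**2 = 34**2 = 1156)
1/d = 1/1156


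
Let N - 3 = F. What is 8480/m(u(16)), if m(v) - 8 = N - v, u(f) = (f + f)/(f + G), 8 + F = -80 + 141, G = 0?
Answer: 4240/31 ≈ 136.77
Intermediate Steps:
F = 53 (F = -8 + (-80 + 141) = -8 + 61 = 53)
N = 56 (N = 3 + 53 = 56)
u(f) = 2 (u(f) = (f + f)/(f + 0) = (2*f)/f = 2)
m(v) = 64 - v (m(v) = 8 + (56 - v) = 64 - v)
8480/m(u(16)) = 8480/(64 - 1*2) = 8480/(64 - 2) = 8480/62 = 8480*(1/62) = 4240/31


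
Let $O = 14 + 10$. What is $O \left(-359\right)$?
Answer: $-8616$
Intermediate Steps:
$O = 24$
$O \left(-359\right) = 24 \left(-359\right) = -8616$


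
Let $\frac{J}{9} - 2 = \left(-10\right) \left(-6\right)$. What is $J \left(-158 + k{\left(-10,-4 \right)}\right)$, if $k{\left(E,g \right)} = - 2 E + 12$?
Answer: $-70308$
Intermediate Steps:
$k{\left(E,g \right)} = 12 - 2 E$
$J = 558$ ($J = 18 + 9 \left(\left(-10\right) \left(-6\right)\right) = 18 + 9 \cdot 60 = 18 + 540 = 558$)
$J \left(-158 + k{\left(-10,-4 \right)}\right) = 558 \left(-158 + \left(12 - -20\right)\right) = 558 \left(-158 + \left(12 + 20\right)\right) = 558 \left(-158 + 32\right) = 558 \left(-126\right) = -70308$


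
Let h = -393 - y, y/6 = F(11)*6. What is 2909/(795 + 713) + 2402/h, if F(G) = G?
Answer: -1327015/1189812 ≈ -1.1153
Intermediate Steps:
y = 396 (y = 6*(11*6) = 6*66 = 396)
h = -789 (h = -393 - 1*396 = -393 - 396 = -789)
2909/(795 + 713) + 2402/h = 2909/(795 + 713) + 2402/(-789) = 2909/1508 + 2402*(-1/789) = 2909*(1/1508) - 2402/789 = 2909/1508 - 2402/789 = -1327015/1189812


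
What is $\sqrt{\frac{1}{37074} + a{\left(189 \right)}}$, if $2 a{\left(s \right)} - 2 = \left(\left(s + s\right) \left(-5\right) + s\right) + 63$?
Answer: $\frac{i \sqrt{1124325810294}}{37074} \approx 28.601 i$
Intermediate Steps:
$a{\left(s \right)} = \frac{65}{2} - \frac{9 s}{2}$ ($a{\left(s \right)} = 1 + \frac{\left(\left(s + s\right) \left(-5\right) + s\right) + 63}{2} = 1 + \frac{\left(2 s \left(-5\right) + s\right) + 63}{2} = 1 + \frac{\left(- 10 s + s\right) + 63}{2} = 1 + \frac{- 9 s + 63}{2} = 1 + \frac{63 - 9 s}{2} = 1 - \left(- \frac{63}{2} + \frac{9 s}{2}\right) = \frac{65}{2} - \frac{9 s}{2}$)
$\sqrt{\frac{1}{37074} + a{\left(189 \right)}} = \sqrt{\frac{1}{37074} + \left(\frac{65}{2} - \frac{1701}{2}\right)} = \sqrt{\frac{1}{37074} - 818} = \sqrt{- \frac{30326531}{37074}} = \frac{i \sqrt{1124325810294}}{37074}$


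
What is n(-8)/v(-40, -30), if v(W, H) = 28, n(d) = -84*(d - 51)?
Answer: 177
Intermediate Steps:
n(d) = 4284 - 84*d (n(d) = -84*(-51 + d) = 4284 - 84*d)
n(-8)/v(-40, -30) = (4284 - 84*(-8))/28 = (4284 + 672)*(1/28) = 4956*(1/28) = 177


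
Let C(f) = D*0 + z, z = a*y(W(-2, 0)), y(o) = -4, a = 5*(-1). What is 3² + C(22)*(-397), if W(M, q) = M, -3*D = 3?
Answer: -7931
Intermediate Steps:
D = -1 (D = -⅓*3 = -1)
a = -5
z = 20 (z = -5*(-4) = 20)
C(f) = 20 (C(f) = -1*0 + 20 = 0 + 20 = 20)
3² + C(22)*(-397) = 3² + 20*(-397) = 9 - 7940 = -7931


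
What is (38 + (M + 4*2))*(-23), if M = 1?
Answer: -1081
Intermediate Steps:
(38 + (M + 4*2))*(-23) = (38 + (1 + 4*2))*(-23) = (38 + (1 + 8))*(-23) = (38 + 9)*(-23) = 47*(-23) = -1081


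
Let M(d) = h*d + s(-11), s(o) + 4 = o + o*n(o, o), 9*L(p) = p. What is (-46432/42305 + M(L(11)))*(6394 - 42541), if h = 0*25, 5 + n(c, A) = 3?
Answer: -9026014341/42305 ≈ -2.1336e+5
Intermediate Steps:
n(c, A) = -2 (n(c, A) = -5 + 3 = -2)
L(p) = p/9
s(o) = -4 - o (s(o) = -4 + (o + o*(-2)) = -4 + (o - 2*o) = -4 - o)
h = 0
M(d) = 7 (M(d) = 0*d + (-4 - 1*(-11)) = 0 + (-4 + 11) = 0 + 7 = 7)
(-46432/42305 + M(L(11)))*(6394 - 42541) = (-46432/42305 + 7)*(6394 - 42541) = (-46432*1/42305 + 7)*(-36147) = (-46432/42305 + 7)*(-36147) = (249703/42305)*(-36147) = -9026014341/42305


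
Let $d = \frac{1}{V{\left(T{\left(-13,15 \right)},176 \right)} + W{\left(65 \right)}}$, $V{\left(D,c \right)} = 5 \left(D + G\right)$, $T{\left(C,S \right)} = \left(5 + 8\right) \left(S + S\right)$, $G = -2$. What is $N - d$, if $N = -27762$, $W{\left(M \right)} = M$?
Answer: $- \frac{55662811}{2005} \approx -27762.0$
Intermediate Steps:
$T{\left(C,S \right)} = 26 S$ ($T{\left(C,S \right)} = 13 \cdot 2 S = 26 S$)
$V{\left(D,c \right)} = -10 + 5 D$ ($V{\left(D,c \right)} = 5 \left(D - 2\right) = 5 \left(-2 + D\right) = -10 + 5 D$)
$d = \frac{1}{2005}$ ($d = \frac{1}{\left(-10 + 5 \cdot 26 \cdot 15\right) + 65} = \frac{1}{\left(-10 + 5 \cdot 390\right) + 65} = \frac{1}{\left(-10 + 1950\right) + 65} = \frac{1}{1940 + 65} = \frac{1}{2005} \approx 0.00049875$)
$N - d = -27762 - \frac{1}{2005} = - \frac{55662811}{2005}$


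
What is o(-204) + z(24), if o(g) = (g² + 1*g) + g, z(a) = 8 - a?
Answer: 41192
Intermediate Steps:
o(g) = g² + 2*g (o(g) = (g² + g) + g = (g + g²) + g = g² + 2*g)
o(-204) + z(24) = -204*(2 - 204) + (8 - 1*24) = -204*(-202) + (8 - 24) = 41208 - 16 = 41192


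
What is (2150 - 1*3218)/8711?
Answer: -1068/8711 ≈ -0.12260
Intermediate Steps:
(2150 - 1*3218)/8711 = (2150 - 3218)*(1/8711) = -1068*1/8711 = -1068/8711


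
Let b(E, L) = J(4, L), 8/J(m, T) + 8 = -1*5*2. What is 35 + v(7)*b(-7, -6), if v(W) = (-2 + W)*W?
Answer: 175/9 ≈ 19.444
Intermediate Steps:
v(W) = W*(-2 + W)
J(m, T) = -4/9 (J(m, T) = 8/(-8 - 1*5*2) = 8/(-8 - 5*2) = 8/(-8 - 10) = 8/(-18) = 8*(-1/18) = -4/9)
b(E, L) = -4/9
35 + v(7)*b(-7, -6) = 35 + (7*(-2 + 7))*(-4/9) = 35 + (7*5)*(-4/9) = 35 + 35*(-4/9) = 35 - 140/9 = 175/9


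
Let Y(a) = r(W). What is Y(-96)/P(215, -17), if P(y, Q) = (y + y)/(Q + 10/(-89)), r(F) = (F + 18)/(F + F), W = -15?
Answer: 1523/382700 ≈ 0.0039796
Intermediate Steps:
r(F) = (18 + F)/(2*F) (r(F) = (18 + F)/((2*F)) = (18 + F)*(1/(2*F)) = (18 + F)/(2*F))
P(y, Q) = 2*y/(-10/89 + Q) (P(y, Q) = (2*y)/(Q + 10*(-1/89)) = (2*y)/(Q - 10/89) = (2*y)/(-10/89 + Q) = 2*y/(-10/89 + Q))
Y(a) = -1/10 (Y(a) = (1/2)*(18 - 15)/(-15) = (1/2)*(-1/15)*3 = -1/10)
Y(-96)/P(215, -17) = -1/(10*(178*215/(-10 + 89*(-17)))) = -1/(10*(178*215/(-10 - 1513))) = -1/(10*(178*215/(-1523))) = -1/(10*(178*215*(-1/1523))) = -1/(10*(-38270/1523)) = -1/10*(-1523/38270) = 1523/382700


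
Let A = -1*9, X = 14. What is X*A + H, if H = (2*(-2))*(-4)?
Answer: -110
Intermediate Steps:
A = -9
H = 16 (H = -4*(-4) = 16)
X*A + H = 14*(-9) + 16 = -126 + 16 = -110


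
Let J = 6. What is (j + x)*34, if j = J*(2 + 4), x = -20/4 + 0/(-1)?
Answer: 1054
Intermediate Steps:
x = -5 (x = -20*¼ + 0*(-1) = -5 + 0 = -5)
j = 36 (j = 6*(2 + 4) = 6*6 = 36)
(j + x)*34 = (36 - 5)*34 = 31*34 = 1054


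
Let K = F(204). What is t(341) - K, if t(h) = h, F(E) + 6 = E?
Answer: 143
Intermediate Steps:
F(E) = -6 + E
K = 198 (K = -6 + 204 = 198)
t(341) - K = 341 - 1*198 = 341 - 198 = 143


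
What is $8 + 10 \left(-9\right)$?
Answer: $-82$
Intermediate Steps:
$8 + 10 \left(-9\right) = 8 - 90 = -82$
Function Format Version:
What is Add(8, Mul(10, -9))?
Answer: -82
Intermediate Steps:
Add(8, Mul(10, -9)) = Add(8, -90) = -82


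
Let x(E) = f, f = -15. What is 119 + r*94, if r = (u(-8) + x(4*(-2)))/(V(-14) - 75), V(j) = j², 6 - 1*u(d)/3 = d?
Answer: 16937/121 ≈ 139.98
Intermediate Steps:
x(E) = -15
u(d) = 18 - 3*d
r = 27/121 (r = ((18 - 3*(-8)) - 15)/((-14)² - 75) = ((18 + 24) - 15)/(196 - 75) = (42 - 15)/121 = 27*(1/121) = 27/121 ≈ 0.22314)
119 + r*94 = 119 + (27/121)*94 = 119 + 2538/121 = 16937/121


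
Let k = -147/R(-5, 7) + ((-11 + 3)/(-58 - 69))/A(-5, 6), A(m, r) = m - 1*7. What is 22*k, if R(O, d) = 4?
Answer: -616165/762 ≈ -808.62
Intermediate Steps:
A(m, r) = -7 + m (A(m, r) = m - 7 = -7 + m)
k = -56015/1524 (k = -147/4 + ((-11 + 3)/(-58 - 69))/(-7 - 5) = -147*1/4 - 8/(-127)/(-12) = -147/4 - 8*(-1/127)*(-1/12) = -147/4 + (8/127)*(-1/12) = -147/4 - 2/381 = -56015/1524 ≈ -36.755)
22*k = 22*(-56015/1524) = -616165/762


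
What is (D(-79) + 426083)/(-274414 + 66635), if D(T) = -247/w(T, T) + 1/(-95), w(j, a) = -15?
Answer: -24287669/11843403 ≈ -2.0507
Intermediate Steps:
D(T) = 938/57 (D(T) = -247/(-15) + 1/(-95) = -247*(-1/15) + 1*(-1/95) = 247/15 - 1/95 = 938/57)
(D(-79) + 426083)/(-274414 + 66635) = (938/57 + 426083)/(-274414 + 66635) = (24287669/57)/(-207779) = (24287669/57)*(-1/207779) = -24287669/11843403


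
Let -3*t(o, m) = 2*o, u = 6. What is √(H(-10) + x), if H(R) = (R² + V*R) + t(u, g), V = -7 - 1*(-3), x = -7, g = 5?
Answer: √129 ≈ 11.358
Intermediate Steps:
t(o, m) = -2*o/3
V = -4 (V = -7 + 3 = -4)
H(R) = -4 + R² - 4*R (H(R) = (R² - 4*R) - ⅔*6 = (R² - 4*R) - 4 = -4 + R² - 4*R)
√(H(-10) + x) = √((-4 + (-10)² - 4*(-10)) - 7) = √((-4 + 100 + 40) - 7) = √(136 - 7) = √129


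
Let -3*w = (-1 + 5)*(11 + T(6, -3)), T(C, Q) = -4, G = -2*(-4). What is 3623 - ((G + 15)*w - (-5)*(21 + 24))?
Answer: 10838/3 ≈ 3612.7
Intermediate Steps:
G = 8
w = -28/3 (w = -(-1 + 5)*(11 - 4)/3 = -4*7/3 = -1/3*28 = -28/3 ≈ -9.3333)
3623 - ((G + 15)*w - (-5)*(21 + 24)) = 3623 - ((8 + 15)*(-28/3) - (-5)*(21 + 24)) = 3623 - (23*(-28/3) - (-5)*45) = 3623 - (-644/3 - 1*(-225)) = 3623 - (-644/3 + 225) = 3623 - 1*31/3 = 3623 - 31/3 = 10838/3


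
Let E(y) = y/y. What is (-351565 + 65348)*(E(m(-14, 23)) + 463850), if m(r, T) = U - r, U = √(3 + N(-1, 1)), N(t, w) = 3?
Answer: -132762041667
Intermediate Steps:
U = √6 (U = √(3 + 3) = √6 ≈ 2.4495)
m(r, T) = √6 - r
E(y) = 1
(-351565 + 65348)*(E(m(-14, 23)) + 463850) = (-351565 + 65348)*(1 + 463850) = -286217*463851 = -132762041667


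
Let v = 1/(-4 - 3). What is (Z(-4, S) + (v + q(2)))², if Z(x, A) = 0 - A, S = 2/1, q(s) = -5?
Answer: 2500/49 ≈ 51.020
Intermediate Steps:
v = -⅐ (v = 1/(-7) = -⅐ ≈ -0.14286)
S = 2 (S = 2*1 = 2)
Z(x, A) = -A
(Z(-4, S) + (v + q(2)))² = (-1*2 + (-⅐ - 5))² = (-2 - 36/7)² = (-50/7)² = 2500/49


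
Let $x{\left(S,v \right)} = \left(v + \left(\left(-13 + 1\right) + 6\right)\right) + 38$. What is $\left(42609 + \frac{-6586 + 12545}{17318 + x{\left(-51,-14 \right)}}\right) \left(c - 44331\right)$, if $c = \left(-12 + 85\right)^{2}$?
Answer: $- \frac{14404912544083}{8668} \approx -1.6618 \cdot 10^{9}$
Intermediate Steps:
$c = 5329$ ($c = 73^{2} = 5329$)
$x{\left(S,v \right)} = 32 + v$ ($x{\left(S,v \right)} = \left(v + \left(-12 + 6\right)\right) + 38 = \left(v - 6\right) + 38 = \left(-6 + v\right) + 38 = 32 + v$)
$\left(42609 + \frac{-6586 + 12545}{17318 + x{\left(-51,-14 \right)}}\right) \left(c - 44331\right) = \left(42609 + \frac{-6586 + 12545}{17318 + \left(32 - 14\right)}\right) \left(5329 - 44331\right) = \left(42609 + \frac{5959}{17318 + 18}\right) \left(-39002\right) = \left(42609 + \frac{5959}{17336}\right) \left(-39002\right) = \frac{738675583}{17336} \left(-39002\right) = - \frac{14404912544083}{8668}$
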